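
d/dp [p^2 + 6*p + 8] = 2*p + 6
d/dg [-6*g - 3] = -6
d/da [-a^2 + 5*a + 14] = 5 - 2*a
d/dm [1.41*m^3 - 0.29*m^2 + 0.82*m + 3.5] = 4.23*m^2 - 0.58*m + 0.82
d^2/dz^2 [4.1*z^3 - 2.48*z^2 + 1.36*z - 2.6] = 24.6*z - 4.96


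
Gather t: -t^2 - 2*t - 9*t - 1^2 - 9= -t^2 - 11*t - 10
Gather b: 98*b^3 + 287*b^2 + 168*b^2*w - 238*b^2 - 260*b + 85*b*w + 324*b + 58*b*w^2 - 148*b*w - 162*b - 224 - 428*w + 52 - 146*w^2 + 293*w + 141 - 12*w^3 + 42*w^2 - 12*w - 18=98*b^3 + b^2*(168*w + 49) + b*(58*w^2 - 63*w - 98) - 12*w^3 - 104*w^2 - 147*w - 49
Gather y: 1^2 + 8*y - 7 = 8*y - 6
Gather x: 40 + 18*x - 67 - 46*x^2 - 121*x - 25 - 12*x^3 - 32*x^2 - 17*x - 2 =-12*x^3 - 78*x^2 - 120*x - 54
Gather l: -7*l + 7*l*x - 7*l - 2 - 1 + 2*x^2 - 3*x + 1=l*(7*x - 14) + 2*x^2 - 3*x - 2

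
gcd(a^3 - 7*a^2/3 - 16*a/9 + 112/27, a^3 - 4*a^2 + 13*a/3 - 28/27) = a^2 - 11*a/3 + 28/9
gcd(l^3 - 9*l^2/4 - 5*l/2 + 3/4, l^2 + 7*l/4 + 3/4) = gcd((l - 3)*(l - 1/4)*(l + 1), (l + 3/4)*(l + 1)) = l + 1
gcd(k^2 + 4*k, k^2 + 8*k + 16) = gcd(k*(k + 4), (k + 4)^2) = k + 4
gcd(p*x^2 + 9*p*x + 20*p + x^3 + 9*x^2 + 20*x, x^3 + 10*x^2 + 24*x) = x + 4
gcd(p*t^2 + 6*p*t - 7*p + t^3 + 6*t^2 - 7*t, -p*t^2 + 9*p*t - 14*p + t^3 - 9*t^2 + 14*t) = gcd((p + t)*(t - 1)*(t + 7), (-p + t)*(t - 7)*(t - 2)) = 1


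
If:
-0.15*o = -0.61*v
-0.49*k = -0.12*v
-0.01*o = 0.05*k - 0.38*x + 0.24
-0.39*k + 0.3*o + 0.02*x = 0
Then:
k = -0.00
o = -0.05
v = -0.01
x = 0.63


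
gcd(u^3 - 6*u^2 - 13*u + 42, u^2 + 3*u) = u + 3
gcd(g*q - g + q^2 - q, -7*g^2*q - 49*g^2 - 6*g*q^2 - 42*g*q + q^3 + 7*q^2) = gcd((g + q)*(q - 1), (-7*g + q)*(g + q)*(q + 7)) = g + q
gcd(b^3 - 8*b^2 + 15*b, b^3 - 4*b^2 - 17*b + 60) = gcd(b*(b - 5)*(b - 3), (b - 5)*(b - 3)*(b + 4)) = b^2 - 8*b + 15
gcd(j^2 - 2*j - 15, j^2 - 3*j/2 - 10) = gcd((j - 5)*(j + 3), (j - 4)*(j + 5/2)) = 1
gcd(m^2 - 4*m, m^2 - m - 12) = m - 4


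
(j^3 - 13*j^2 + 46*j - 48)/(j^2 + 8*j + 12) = (j^3 - 13*j^2 + 46*j - 48)/(j^2 + 8*j + 12)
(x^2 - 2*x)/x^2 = (x - 2)/x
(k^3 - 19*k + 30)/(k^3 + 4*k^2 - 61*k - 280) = (k^2 - 5*k + 6)/(k^2 - k - 56)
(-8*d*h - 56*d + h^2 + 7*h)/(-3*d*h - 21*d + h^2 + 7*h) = (8*d - h)/(3*d - h)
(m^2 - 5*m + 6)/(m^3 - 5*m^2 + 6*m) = 1/m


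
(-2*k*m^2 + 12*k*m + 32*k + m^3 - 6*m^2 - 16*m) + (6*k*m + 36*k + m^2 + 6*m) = -2*k*m^2 + 18*k*m + 68*k + m^3 - 5*m^2 - 10*m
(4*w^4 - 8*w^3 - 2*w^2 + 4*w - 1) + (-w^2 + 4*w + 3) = 4*w^4 - 8*w^3 - 3*w^2 + 8*w + 2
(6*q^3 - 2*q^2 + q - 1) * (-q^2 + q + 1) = -6*q^5 + 8*q^4 + 3*q^3 - 1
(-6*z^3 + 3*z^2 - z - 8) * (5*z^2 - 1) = -30*z^5 + 15*z^4 + z^3 - 43*z^2 + z + 8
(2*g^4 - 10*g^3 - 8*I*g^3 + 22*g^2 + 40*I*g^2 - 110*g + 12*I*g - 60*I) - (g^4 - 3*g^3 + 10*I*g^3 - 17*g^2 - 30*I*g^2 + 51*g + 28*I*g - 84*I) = g^4 - 7*g^3 - 18*I*g^3 + 39*g^2 + 70*I*g^2 - 161*g - 16*I*g + 24*I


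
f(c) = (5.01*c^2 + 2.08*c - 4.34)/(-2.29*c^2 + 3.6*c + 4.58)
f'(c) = (4.58*c - 3.6)*(5.01*c^2 + 2.08*c - 4.34)/(-2.29*c^2 + 3.6*c + 4.58)^2 + (10.02*c + 2.08)/(-2.29*c^2 + 3.6*c + 4.58) = (22.7992*c^2 + 26.0144*c + 25.1504)/(5.2441*c^4 - 16.488*c^3 - 8.0164*c^2 + 32.976*c + 20.9764)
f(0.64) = -0.16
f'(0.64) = 1.45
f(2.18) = 15.54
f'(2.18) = 79.69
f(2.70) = -15.79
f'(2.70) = 45.64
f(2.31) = 40.22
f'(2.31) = 452.32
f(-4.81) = -1.55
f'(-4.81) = 0.10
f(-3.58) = -1.39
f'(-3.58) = 0.16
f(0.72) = -0.04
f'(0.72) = 1.56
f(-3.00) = -1.29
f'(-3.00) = 0.21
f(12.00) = -2.63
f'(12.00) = 0.05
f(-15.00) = -1.93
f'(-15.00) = 0.01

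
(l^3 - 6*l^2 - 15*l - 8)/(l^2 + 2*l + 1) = l - 8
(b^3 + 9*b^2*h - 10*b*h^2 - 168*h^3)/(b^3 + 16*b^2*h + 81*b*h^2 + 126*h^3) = (b - 4*h)/(b + 3*h)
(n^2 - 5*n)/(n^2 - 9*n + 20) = n/(n - 4)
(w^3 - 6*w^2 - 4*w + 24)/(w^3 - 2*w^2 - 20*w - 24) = (w - 2)/(w + 2)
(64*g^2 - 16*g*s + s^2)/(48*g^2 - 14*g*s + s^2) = (-8*g + s)/(-6*g + s)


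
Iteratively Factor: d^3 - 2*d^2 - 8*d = (d + 2)*(d^2 - 4*d) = d*(d + 2)*(d - 4)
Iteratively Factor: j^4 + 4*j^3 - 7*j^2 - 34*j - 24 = (j + 4)*(j^3 - 7*j - 6) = (j + 1)*(j + 4)*(j^2 - j - 6) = (j - 3)*(j + 1)*(j + 4)*(j + 2)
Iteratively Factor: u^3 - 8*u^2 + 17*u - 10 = (u - 1)*(u^2 - 7*u + 10) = (u - 2)*(u - 1)*(u - 5)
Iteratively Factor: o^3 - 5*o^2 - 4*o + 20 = (o - 2)*(o^2 - 3*o - 10) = (o - 5)*(o - 2)*(o + 2)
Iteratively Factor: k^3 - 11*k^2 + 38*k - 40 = (k - 5)*(k^2 - 6*k + 8) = (k - 5)*(k - 4)*(k - 2)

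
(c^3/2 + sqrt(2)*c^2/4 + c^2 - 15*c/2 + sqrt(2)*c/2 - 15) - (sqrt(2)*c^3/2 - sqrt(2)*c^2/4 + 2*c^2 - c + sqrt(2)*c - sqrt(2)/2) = -sqrt(2)*c^3/2 + c^3/2 - c^2 + sqrt(2)*c^2/2 - 13*c/2 - sqrt(2)*c/2 - 15 + sqrt(2)/2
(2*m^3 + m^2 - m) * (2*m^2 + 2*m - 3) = 4*m^5 + 6*m^4 - 6*m^3 - 5*m^2 + 3*m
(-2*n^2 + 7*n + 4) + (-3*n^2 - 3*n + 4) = -5*n^2 + 4*n + 8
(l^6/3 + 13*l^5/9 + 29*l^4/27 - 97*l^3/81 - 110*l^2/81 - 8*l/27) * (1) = l^6/3 + 13*l^5/9 + 29*l^4/27 - 97*l^3/81 - 110*l^2/81 - 8*l/27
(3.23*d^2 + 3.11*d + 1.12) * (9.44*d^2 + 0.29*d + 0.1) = 30.4912*d^4 + 30.2951*d^3 + 11.7977*d^2 + 0.6358*d + 0.112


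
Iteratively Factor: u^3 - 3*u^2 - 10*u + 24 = (u - 2)*(u^2 - u - 12) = (u - 2)*(u + 3)*(u - 4)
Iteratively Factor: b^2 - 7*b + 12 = (b - 3)*(b - 4)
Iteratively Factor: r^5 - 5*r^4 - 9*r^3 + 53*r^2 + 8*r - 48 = (r - 4)*(r^4 - r^3 - 13*r^2 + r + 12) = (r - 4)*(r + 1)*(r^3 - 2*r^2 - 11*r + 12) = (r - 4)^2*(r + 1)*(r^2 + 2*r - 3) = (r - 4)^2*(r + 1)*(r + 3)*(r - 1)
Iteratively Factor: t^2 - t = (t)*(t - 1)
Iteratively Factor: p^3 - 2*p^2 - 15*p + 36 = (p - 3)*(p^2 + p - 12) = (p - 3)^2*(p + 4)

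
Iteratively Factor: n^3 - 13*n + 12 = (n - 3)*(n^2 + 3*n - 4) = (n - 3)*(n + 4)*(n - 1)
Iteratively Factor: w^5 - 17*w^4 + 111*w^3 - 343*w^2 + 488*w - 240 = (w - 5)*(w^4 - 12*w^3 + 51*w^2 - 88*w + 48) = (w - 5)*(w - 4)*(w^3 - 8*w^2 + 19*w - 12) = (w - 5)*(w - 4)^2*(w^2 - 4*w + 3) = (w - 5)*(w - 4)^2*(w - 1)*(w - 3)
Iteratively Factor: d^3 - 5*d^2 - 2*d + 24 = (d - 4)*(d^2 - d - 6) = (d - 4)*(d + 2)*(d - 3)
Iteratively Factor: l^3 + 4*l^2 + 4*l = (l)*(l^2 + 4*l + 4) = l*(l + 2)*(l + 2)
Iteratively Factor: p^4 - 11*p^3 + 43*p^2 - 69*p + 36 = (p - 1)*(p^3 - 10*p^2 + 33*p - 36) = (p - 4)*(p - 1)*(p^2 - 6*p + 9) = (p - 4)*(p - 3)*(p - 1)*(p - 3)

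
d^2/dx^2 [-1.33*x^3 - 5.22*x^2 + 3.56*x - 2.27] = -7.98*x - 10.44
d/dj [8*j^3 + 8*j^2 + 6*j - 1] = 24*j^2 + 16*j + 6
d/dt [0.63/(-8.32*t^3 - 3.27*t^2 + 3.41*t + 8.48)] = (15.7248*t^2 + 4.1202*t - 2.1483)/(8.32*t^3 + 3.27*t^2 - 3.41*t - 8.48)^2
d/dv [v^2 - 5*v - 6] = 2*v - 5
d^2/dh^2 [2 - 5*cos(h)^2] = 10*cos(2*h)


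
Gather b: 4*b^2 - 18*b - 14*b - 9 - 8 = 4*b^2 - 32*b - 17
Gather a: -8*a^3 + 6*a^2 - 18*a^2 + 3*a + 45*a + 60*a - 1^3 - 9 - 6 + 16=-8*a^3 - 12*a^2 + 108*a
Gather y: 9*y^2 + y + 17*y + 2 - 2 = 9*y^2 + 18*y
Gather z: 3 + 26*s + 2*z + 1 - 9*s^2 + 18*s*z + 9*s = -9*s^2 + 35*s + z*(18*s + 2) + 4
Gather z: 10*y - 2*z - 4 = 10*y - 2*z - 4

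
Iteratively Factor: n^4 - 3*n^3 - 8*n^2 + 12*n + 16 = (n - 4)*(n^3 + n^2 - 4*n - 4) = (n - 4)*(n - 2)*(n^2 + 3*n + 2) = (n - 4)*(n - 2)*(n + 1)*(n + 2)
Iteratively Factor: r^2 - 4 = (r - 2)*(r + 2)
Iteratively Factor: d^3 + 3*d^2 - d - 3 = (d - 1)*(d^2 + 4*d + 3) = (d - 1)*(d + 3)*(d + 1)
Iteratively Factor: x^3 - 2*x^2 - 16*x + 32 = (x - 4)*(x^2 + 2*x - 8) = (x - 4)*(x + 4)*(x - 2)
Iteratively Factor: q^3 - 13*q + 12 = (q - 3)*(q^2 + 3*q - 4) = (q - 3)*(q + 4)*(q - 1)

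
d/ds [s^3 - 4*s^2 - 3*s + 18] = 3*s^2 - 8*s - 3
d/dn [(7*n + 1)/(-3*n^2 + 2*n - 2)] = (21*n^2 + 6*n - 16)/(9*n^4 - 12*n^3 + 16*n^2 - 8*n + 4)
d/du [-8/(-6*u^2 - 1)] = -96*u/(6*u^2 + 1)^2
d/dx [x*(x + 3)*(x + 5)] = 3*x^2 + 16*x + 15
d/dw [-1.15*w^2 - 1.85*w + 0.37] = -2.3*w - 1.85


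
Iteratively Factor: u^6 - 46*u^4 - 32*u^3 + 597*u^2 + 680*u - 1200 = (u + 4)*(u^5 - 4*u^4 - 30*u^3 + 88*u^2 + 245*u - 300) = (u - 5)*(u + 4)*(u^4 + u^3 - 25*u^2 - 37*u + 60) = (u - 5)^2*(u + 4)*(u^3 + 6*u^2 + 5*u - 12) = (u - 5)^2*(u - 1)*(u + 4)*(u^2 + 7*u + 12) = (u - 5)^2*(u - 1)*(u + 4)^2*(u + 3)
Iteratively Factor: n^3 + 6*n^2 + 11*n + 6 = (n + 2)*(n^2 + 4*n + 3) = (n + 1)*(n + 2)*(n + 3)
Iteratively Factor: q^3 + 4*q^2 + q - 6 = (q + 3)*(q^2 + q - 2) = (q - 1)*(q + 3)*(q + 2)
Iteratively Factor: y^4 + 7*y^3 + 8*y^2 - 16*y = (y + 4)*(y^3 + 3*y^2 - 4*y) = (y - 1)*(y + 4)*(y^2 + 4*y) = y*(y - 1)*(y + 4)*(y + 4)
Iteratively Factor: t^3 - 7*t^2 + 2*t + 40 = (t - 5)*(t^2 - 2*t - 8) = (t - 5)*(t - 4)*(t + 2)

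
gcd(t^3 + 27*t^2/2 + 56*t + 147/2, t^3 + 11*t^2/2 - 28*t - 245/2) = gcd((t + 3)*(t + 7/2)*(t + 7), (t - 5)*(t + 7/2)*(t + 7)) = t^2 + 21*t/2 + 49/2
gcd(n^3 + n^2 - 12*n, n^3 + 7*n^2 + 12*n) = n^2 + 4*n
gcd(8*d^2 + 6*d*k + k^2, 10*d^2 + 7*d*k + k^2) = 2*d + k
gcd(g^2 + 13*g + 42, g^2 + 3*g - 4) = 1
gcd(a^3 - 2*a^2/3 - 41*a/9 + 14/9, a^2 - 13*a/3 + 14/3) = a - 7/3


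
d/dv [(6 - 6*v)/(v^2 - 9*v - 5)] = 6*(v^2 - 2*v + 14)/(v^4 - 18*v^3 + 71*v^2 + 90*v + 25)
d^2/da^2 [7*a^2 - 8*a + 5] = 14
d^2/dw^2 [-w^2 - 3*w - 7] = -2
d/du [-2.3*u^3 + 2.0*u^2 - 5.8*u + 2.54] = -6.9*u^2 + 4.0*u - 5.8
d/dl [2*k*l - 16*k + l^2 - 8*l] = 2*k + 2*l - 8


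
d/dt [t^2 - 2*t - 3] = 2*t - 2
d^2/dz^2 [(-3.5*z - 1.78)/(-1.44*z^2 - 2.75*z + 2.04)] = ((2.88*z + 2.75)*(3.5*z + 1.78)*(5.76*z + 5.5) - (30.24*z + 24.3764)*(1.44*z^2 + 2.75*z - 2.04))/(1.44*z^2 + 2.75*z - 2.04)^3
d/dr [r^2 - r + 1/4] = 2*r - 1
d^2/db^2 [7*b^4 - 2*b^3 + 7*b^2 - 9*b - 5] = 84*b^2 - 12*b + 14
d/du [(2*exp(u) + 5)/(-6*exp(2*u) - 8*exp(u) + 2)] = (3*exp(2*u) + 15*exp(u) + 11)*exp(u)/(9*exp(4*u) + 24*exp(3*u) + 10*exp(2*u) - 8*exp(u) + 1)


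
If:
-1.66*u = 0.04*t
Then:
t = -41.5*u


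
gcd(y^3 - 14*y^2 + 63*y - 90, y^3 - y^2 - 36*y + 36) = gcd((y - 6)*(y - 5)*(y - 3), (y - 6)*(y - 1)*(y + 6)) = y - 6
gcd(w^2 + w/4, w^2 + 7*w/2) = w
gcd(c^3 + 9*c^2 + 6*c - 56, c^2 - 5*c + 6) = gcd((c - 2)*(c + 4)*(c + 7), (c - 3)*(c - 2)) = c - 2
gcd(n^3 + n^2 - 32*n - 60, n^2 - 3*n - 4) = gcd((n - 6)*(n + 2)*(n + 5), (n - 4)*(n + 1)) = 1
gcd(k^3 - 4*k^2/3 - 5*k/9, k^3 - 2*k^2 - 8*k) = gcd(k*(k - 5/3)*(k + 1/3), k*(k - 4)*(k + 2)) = k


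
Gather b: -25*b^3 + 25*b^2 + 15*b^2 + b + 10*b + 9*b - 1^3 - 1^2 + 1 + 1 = -25*b^3 + 40*b^2 + 20*b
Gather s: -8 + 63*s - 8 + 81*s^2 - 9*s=81*s^2 + 54*s - 16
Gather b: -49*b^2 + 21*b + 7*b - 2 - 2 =-49*b^2 + 28*b - 4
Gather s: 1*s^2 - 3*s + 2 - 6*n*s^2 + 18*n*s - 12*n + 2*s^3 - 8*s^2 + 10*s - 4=-12*n + 2*s^3 + s^2*(-6*n - 7) + s*(18*n + 7) - 2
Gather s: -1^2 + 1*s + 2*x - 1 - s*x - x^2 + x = s*(1 - x) - x^2 + 3*x - 2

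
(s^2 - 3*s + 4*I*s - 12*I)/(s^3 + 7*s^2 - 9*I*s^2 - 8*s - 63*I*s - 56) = (s^2 + s*(-3 + 4*I) - 12*I)/(s^3 + s^2*(7 - 9*I) - s*(8 + 63*I) - 56)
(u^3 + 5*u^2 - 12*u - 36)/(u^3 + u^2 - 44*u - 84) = (u - 3)/(u - 7)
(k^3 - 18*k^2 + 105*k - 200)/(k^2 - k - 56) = (k^2 - 10*k + 25)/(k + 7)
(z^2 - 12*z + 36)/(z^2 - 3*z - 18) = (z - 6)/(z + 3)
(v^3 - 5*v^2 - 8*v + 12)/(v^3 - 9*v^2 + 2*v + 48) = (v^2 - 7*v + 6)/(v^2 - 11*v + 24)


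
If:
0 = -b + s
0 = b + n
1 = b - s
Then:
No Solution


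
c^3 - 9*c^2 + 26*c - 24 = (c - 4)*(c - 3)*(c - 2)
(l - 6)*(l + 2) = l^2 - 4*l - 12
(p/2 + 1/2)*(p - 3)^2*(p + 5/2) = p^4/2 - 5*p^3/4 - 19*p^2/4 + 33*p/4 + 45/4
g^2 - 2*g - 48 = (g - 8)*(g + 6)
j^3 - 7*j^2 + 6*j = j*(j - 6)*(j - 1)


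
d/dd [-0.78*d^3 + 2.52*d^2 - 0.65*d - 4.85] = -2.34*d^2 + 5.04*d - 0.65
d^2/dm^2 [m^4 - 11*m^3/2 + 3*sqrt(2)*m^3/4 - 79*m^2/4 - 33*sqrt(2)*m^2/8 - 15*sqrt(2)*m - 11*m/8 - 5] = 12*m^2 - 33*m + 9*sqrt(2)*m/2 - 79/2 - 33*sqrt(2)/4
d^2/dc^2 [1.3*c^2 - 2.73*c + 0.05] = 2.60000000000000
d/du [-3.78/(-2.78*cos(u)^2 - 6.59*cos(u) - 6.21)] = (21.0168*cos(u) + 24.9102)*sin(u)/(2.78*cos(u)^2 + 6.59*cos(u) + 6.21)^2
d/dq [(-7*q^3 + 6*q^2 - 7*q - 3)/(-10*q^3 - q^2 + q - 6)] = (67*q^4 - 154*q^3 + 35*q^2 - 78*q + 45)/(100*q^6 + 20*q^5 - 19*q^4 + 118*q^3 + 13*q^2 - 12*q + 36)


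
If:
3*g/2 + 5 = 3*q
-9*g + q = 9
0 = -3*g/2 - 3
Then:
No Solution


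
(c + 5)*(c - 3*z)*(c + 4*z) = c^3 + c^2*z + 5*c^2 - 12*c*z^2 + 5*c*z - 60*z^2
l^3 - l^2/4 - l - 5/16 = (l - 5/4)*(l + 1/2)^2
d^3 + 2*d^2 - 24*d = d*(d - 4)*(d + 6)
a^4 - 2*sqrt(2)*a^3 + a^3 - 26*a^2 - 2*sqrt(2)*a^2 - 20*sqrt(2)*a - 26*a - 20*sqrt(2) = (a + 1)*(a - 5*sqrt(2))*(a + sqrt(2))*(a + 2*sqrt(2))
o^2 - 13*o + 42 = (o - 7)*(o - 6)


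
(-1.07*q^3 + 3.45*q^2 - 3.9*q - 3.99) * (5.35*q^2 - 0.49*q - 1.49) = -5.7245*q^5 + 18.9818*q^4 - 20.9612*q^3 - 24.576*q^2 + 7.7661*q + 5.9451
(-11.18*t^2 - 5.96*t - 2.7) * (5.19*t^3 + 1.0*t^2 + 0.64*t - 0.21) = -58.0242*t^5 - 42.1124*t^4 - 27.1282*t^3 - 4.1666*t^2 - 0.4764*t + 0.567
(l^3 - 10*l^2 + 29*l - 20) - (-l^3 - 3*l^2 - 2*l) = 2*l^3 - 7*l^2 + 31*l - 20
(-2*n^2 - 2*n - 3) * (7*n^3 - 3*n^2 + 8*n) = -14*n^5 - 8*n^4 - 31*n^3 - 7*n^2 - 24*n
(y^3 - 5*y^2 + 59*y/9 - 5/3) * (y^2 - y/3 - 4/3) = y^5 - 16*y^4/3 + 62*y^3/9 + 76*y^2/27 - 221*y/27 + 20/9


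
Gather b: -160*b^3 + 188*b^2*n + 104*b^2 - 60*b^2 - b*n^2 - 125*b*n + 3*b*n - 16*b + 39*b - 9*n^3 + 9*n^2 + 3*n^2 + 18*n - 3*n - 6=-160*b^3 + b^2*(188*n + 44) + b*(-n^2 - 122*n + 23) - 9*n^3 + 12*n^2 + 15*n - 6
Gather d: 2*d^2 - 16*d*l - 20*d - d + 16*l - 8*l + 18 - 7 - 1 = 2*d^2 + d*(-16*l - 21) + 8*l + 10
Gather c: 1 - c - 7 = -c - 6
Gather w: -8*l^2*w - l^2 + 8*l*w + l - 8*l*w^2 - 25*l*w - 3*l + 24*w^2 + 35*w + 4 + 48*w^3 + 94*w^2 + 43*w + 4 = -l^2 - 2*l + 48*w^3 + w^2*(118 - 8*l) + w*(-8*l^2 - 17*l + 78) + 8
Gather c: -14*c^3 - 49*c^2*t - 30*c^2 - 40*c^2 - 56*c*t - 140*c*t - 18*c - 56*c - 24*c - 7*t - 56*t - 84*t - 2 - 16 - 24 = -14*c^3 + c^2*(-49*t - 70) + c*(-196*t - 98) - 147*t - 42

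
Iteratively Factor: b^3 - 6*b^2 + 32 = (b - 4)*(b^2 - 2*b - 8) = (b - 4)^2*(b + 2)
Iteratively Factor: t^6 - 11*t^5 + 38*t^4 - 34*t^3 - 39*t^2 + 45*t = (t)*(t^5 - 11*t^4 + 38*t^3 - 34*t^2 - 39*t + 45) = t*(t - 3)*(t^4 - 8*t^3 + 14*t^2 + 8*t - 15) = t*(t - 3)*(t + 1)*(t^3 - 9*t^2 + 23*t - 15) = t*(t - 5)*(t - 3)*(t + 1)*(t^2 - 4*t + 3) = t*(t - 5)*(t - 3)*(t - 1)*(t + 1)*(t - 3)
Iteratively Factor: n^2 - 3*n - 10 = (n - 5)*(n + 2)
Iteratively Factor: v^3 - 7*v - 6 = (v + 2)*(v^2 - 2*v - 3) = (v + 1)*(v + 2)*(v - 3)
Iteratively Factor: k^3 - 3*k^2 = (k - 3)*(k^2) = k*(k - 3)*(k)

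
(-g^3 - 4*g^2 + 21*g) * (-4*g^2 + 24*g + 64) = 4*g^5 - 8*g^4 - 244*g^3 + 248*g^2 + 1344*g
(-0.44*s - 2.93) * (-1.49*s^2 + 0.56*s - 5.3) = 0.6556*s^3 + 4.1193*s^2 + 0.6912*s + 15.529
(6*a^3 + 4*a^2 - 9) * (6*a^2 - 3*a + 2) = 36*a^5 + 6*a^4 - 46*a^2 + 27*a - 18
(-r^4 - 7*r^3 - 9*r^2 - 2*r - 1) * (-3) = 3*r^4 + 21*r^3 + 27*r^2 + 6*r + 3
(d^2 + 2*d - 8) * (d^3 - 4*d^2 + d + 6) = d^5 - 2*d^4 - 15*d^3 + 40*d^2 + 4*d - 48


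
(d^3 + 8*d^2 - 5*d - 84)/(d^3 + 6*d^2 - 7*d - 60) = (d + 7)/(d + 5)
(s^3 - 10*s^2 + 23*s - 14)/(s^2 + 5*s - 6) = (s^2 - 9*s + 14)/(s + 6)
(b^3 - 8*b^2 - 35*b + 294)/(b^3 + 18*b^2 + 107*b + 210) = (b^2 - 14*b + 49)/(b^2 + 12*b + 35)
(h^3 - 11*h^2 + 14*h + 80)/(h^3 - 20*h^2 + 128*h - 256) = (h^2 - 3*h - 10)/(h^2 - 12*h + 32)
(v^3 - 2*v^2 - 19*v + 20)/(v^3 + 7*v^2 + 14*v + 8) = (v^2 - 6*v + 5)/(v^2 + 3*v + 2)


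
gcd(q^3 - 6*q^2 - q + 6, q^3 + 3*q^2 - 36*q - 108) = q - 6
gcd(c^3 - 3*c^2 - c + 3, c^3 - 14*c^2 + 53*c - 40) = c - 1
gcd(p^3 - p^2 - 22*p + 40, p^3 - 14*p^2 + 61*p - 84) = p - 4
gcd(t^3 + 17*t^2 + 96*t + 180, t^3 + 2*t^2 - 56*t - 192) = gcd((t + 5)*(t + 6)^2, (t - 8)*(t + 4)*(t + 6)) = t + 6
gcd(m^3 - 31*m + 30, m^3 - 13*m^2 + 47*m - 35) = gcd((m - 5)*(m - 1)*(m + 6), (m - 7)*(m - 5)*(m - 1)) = m^2 - 6*m + 5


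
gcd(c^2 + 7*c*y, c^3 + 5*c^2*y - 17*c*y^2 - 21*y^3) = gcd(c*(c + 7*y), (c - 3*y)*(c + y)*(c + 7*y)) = c + 7*y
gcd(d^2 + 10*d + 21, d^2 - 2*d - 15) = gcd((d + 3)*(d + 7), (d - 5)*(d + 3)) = d + 3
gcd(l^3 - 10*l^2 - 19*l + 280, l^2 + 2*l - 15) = l + 5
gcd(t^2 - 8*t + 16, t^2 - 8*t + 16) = t^2 - 8*t + 16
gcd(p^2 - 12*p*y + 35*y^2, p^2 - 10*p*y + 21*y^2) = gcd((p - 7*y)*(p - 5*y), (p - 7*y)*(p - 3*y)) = -p + 7*y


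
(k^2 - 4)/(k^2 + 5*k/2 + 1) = 2*(k - 2)/(2*k + 1)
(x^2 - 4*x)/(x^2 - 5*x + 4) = x/(x - 1)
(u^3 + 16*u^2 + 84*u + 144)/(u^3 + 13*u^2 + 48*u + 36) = (u + 4)/(u + 1)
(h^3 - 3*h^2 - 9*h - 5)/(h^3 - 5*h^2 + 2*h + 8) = (h^2 - 4*h - 5)/(h^2 - 6*h + 8)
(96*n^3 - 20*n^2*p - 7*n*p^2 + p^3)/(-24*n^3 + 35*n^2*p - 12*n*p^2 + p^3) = (4*n + p)/(-n + p)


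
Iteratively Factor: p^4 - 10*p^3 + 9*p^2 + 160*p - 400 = (p + 4)*(p^3 - 14*p^2 + 65*p - 100) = (p - 5)*(p + 4)*(p^2 - 9*p + 20) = (p - 5)*(p - 4)*(p + 4)*(p - 5)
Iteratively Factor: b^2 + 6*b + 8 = (b + 4)*(b + 2)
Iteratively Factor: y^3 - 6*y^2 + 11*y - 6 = (y - 2)*(y^2 - 4*y + 3) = (y - 3)*(y - 2)*(y - 1)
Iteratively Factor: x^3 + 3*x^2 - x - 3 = (x + 3)*(x^2 - 1) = (x + 1)*(x + 3)*(x - 1)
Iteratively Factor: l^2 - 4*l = (l - 4)*(l)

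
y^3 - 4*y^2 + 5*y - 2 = (y - 2)*(y - 1)^2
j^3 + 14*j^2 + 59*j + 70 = (j + 2)*(j + 5)*(j + 7)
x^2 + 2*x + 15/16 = (x + 3/4)*(x + 5/4)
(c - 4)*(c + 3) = c^2 - c - 12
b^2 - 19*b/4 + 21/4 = (b - 3)*(b - 7/4)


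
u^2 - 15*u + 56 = (u - 8)*(u - 7)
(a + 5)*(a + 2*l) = a^2 + 2*a*l + 5*a + 10*l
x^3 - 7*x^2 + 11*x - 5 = (x - 5)*(x - 1)^2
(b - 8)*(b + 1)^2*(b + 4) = b^4 - 2*b^3 - 39*b^2 - 68*b - 32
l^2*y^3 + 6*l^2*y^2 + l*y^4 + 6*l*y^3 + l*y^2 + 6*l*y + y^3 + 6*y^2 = y*(l + y)*(y + 6)*(l*y + 1)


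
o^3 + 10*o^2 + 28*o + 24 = (o + 2)^2*(o + 6)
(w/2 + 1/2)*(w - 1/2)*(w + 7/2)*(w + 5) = w^4/2 + 9*w^3/2 + 85*w^2/8 + 9*w/4 - 35/8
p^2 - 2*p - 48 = (p - 8)*(p + 6)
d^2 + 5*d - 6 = (d - 1)*(d + 6)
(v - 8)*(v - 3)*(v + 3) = v^3 - 8*v^2 - 9*v + 72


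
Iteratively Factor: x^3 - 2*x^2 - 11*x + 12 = (x + 3)*(x^2 - 5*x + 4) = (x - 4)*(x + 3)*(x - 1)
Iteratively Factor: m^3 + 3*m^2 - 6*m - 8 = (m - 2)*(m^2 + 5*m + 4) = (m - 2)*(m + 1)*(m + 4)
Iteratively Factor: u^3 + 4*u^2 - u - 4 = (u + 1)*(u^2 + 3*u - 4) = (u + 1)*(u + 4)*(u - 1)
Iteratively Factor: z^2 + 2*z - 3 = (z - 1)*(z + 3)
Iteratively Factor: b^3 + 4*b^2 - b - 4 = (b + 1)*(b^2 + 3*b - 4) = (b + 1)*(b + 4)*(b - 1)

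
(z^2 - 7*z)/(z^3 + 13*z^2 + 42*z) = (z - 7)/(z^2 + 13*z + 42)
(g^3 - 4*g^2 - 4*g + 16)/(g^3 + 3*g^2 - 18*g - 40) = (g - 2)/(g + 5)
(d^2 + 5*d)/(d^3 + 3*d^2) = (d + 5)/(d*(d + 3))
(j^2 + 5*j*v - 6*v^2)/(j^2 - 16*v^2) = (j^2 + 5*j*v - 6*v^2)/(j^2 - 16*v^2)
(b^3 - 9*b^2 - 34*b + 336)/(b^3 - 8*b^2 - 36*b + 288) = (b - 7)/(b - 6)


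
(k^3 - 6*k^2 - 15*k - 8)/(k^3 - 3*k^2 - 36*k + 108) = (k^3 - 6*k^2 - 15*k - 8)/(k^3 - 3*k^2 - 36*k + 108)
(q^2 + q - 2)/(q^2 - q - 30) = (-q^2 - q + 2)/(-q^2 + q + 30)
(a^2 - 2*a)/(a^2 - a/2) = 2*(a - 2)/(2*a - 1)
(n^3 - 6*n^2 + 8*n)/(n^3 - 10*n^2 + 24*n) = (n - 2)/(n - 6)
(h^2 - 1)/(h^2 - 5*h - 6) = (h - 1)/(h - 6)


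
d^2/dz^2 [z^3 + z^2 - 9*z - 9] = 6*z + 2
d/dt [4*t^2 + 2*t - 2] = 8*t + 2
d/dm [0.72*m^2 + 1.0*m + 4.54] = 1.44*m + 1.0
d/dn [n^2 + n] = 2*n + 1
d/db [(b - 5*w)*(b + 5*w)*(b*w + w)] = w*(3*b^2 + 2*b - 25*w^2)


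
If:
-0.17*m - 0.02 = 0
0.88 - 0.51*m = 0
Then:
No Solution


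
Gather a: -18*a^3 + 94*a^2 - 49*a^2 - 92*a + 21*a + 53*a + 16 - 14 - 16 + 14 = -18*a^3 + 45*a^2 - 18*a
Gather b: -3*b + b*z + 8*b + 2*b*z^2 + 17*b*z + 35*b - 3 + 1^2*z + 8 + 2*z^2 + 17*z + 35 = b*(2*z^2 + 18*z + 40) + 2*z^2 + 18*z + 40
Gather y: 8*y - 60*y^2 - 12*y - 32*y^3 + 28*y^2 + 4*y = -32*y^3 - 32*y^2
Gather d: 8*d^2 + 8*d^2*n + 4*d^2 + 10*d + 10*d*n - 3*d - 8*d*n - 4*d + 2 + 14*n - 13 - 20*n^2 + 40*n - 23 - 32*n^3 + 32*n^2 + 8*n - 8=d^2*(8*n + 12) + d*(2*n + 3) - 32*n^3 + 12*n^2 + 62*n - 42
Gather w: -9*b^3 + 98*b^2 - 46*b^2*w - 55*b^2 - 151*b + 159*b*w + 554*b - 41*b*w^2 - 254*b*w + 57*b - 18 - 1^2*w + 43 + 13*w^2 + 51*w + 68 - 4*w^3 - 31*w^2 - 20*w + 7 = -9*b^3 + 43*b^2 + 460*b - 4*w^3 + w^2*(-41*b - 18) + w*(-46*b^2 - 95*b + 30) + 100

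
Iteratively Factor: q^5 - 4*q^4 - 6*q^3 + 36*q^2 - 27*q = (q - 1)*(q^4 - 3*q^3 - 9*q^2 + 27*q) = q*(q - 1)*(q^3 - 3*q^2 - 9*q + 27) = q*(q - 3)*(q - 1)*(q^2 - 9) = q*(q - 3)^2*(q - 1)*(q + 3)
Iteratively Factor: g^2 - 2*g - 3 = (g + 1)*(g - 3)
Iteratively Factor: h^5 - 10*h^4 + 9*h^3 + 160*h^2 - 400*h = (h + 4)*(h^4 - 14*h^3 + 65*h^2 - 100*h) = h*(h + 4)*(h^3 - 14*h^2 + 65*h - 100) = h*(h - 4)*(h + 4)*(h^2 - 10*h + 25) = h*(h - 5)*(h - 4)*(h + 4)*(h - 5)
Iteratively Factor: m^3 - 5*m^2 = (m - 5)*(m^2) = m*(m - 5)*(m)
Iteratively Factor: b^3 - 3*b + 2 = (b + 2)*(b^2 - 2*b + 1) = (b - 1)*(b + 2)*(b - 1)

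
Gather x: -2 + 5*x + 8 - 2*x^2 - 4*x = -2*x^2 + x + 6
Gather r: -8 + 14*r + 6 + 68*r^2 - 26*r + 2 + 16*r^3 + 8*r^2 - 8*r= 16*r^3 + 76*r^2 - 20*r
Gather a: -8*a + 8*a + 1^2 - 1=0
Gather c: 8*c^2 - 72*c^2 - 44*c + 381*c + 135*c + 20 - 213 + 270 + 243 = -64*c^2 + 472*c + 320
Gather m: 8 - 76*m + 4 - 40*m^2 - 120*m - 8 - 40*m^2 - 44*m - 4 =-80*m^2 - 240*m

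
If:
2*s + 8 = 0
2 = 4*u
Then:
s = -4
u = 1/2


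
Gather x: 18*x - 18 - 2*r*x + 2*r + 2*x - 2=2*r + x*(20 - 2*r) - 20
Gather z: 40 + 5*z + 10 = 5*z + 50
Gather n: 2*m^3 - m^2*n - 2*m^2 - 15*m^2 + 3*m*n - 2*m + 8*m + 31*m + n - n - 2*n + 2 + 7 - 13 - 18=2*m^3 - 17*m^2 + 37*m + n*(-m^2 + 3*m - 2) - 22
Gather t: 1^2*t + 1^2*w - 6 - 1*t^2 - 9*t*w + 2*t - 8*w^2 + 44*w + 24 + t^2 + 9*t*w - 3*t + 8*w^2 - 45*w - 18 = 0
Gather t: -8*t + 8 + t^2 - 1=t^2 - 8*t + 7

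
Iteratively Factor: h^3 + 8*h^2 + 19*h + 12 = (h + 4)*(h^2 + 4*h + 3) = (h + 1)*(h + 4)*(h + 3)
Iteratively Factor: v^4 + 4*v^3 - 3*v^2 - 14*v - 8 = (v - 2)*(v^3 + 6*v^2 + 9*v + 4) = (v - 2)*(v + 1)*(v^2 + 5*v + 4) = (v - 2)*(v + 1)^2*(v + 4)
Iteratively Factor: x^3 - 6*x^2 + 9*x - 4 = (x - 1)*(x^2 - 5*x + 4) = (x - 4)*(x - 1)*(x - 1)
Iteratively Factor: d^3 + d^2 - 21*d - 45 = (d + 3)*(d^2 - 2*d - 15) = (d - 5)*(d + 3)*(d + 3)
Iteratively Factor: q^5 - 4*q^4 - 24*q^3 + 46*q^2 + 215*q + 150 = (q + 1)*(q^4 - 5*q^3 - 19*q^2 + 65*q + 150) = (q - 5)*(q + 1)*(q^3 - 19*q - 30) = (q - 5)*(q + 1)*(q + 3)*(q^2 - 3*q - 10) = (q - 5)*(q + 1)*(q + 2)*(q + 3)*(q - 5)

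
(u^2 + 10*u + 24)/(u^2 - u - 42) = (u + 4)/(u - 7)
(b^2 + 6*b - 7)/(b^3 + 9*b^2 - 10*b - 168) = (b - 1)/(b^2 + 2*b - 24)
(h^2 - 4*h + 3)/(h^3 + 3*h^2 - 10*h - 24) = (h - 1)/(h^2 + 6*h + 8)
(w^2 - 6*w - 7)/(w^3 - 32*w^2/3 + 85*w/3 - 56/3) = 3*(w + 1)/(3*w^2 - 11*w + 8)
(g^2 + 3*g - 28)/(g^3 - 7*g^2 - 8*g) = (-g^2 - 3*g + 28)/(g*(-g^2 + 7*g + 8))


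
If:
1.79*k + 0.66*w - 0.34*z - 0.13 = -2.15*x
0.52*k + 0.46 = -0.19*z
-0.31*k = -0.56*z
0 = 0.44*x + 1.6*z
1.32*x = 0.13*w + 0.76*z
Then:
No Solution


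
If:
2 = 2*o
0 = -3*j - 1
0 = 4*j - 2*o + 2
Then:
No Solution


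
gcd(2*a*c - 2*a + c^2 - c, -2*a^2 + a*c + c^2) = 2*a + c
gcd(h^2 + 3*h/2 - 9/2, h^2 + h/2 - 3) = h - 3/2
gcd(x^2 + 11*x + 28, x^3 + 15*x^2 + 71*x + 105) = x + 7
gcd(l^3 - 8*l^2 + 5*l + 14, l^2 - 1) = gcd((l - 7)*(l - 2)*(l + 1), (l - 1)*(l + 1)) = l + 1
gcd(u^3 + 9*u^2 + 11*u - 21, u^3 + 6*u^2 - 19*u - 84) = u^2 + 10*u + 21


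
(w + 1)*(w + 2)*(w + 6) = w^3 + 9*w^2 + 20*w + 12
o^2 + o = o*(o + 1)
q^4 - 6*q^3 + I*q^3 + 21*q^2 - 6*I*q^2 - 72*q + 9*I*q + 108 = (q - 3)^2*(q - 3*I)*(q + 4*I)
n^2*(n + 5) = n^3 + 5*n^2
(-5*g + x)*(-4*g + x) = 20*g^2 - 9*g*x + x^2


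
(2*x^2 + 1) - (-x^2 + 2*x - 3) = 3*x^2 - 2*x + 4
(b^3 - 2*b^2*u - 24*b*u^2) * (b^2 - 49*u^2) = b^5 - 2*b^4*u - 73*b^3*u^2 + 98*b^2*u^3 + 1176*b*u^4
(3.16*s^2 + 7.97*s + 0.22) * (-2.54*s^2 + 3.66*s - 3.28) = -8.0264*s^4 - 8.6782*s^3 + 18.2466*s^2 - 25.3364*s - 0.7216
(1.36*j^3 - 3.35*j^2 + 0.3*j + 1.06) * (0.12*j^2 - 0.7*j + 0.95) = 0.1632*j^5 - 1.354*j^4 + 3.673*j^3 - 3.2653*j^2 - 0.457*j + 1.007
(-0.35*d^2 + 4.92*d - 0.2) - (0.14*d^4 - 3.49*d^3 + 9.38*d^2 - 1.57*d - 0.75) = -0.14*d^4 + 3.49*d^3 - 9.73*d^2 + 6.49*d + 0.55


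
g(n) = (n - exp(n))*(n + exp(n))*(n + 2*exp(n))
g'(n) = (1 - exp(n))*(n + exp(n))*(n + 2*exp(n)) + (n - exp(n))*(n + exp(n))*(2*exp(n) + 1) + (n - exp(n))*(n + 2*exp(n))*(exp(n) + 1) = 2*n^2*exp(n) + 3*n^2 - 2*n*exp(2*n) + 4*n*exp(n) - 6*exp(3*n) - exp(2*n)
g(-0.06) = -1.61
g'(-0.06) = -6.00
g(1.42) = -146.38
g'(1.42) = -444.35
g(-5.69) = -184.00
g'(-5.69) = 97.27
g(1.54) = -210.72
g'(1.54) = -639.76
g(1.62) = -268.64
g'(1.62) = -815.27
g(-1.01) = -0.25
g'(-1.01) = 2.18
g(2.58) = -4853.42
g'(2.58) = -14531.83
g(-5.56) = -171.64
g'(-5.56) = 92.89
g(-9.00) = -728.98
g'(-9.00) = 243.02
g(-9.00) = -728.98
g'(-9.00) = 243.02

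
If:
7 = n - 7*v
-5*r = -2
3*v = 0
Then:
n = 7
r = 2/5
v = 0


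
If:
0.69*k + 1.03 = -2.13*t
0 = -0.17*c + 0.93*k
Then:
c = -16.8874680306905*t - 8.16624040920716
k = -3.08695652173913*t - 1.49275362318841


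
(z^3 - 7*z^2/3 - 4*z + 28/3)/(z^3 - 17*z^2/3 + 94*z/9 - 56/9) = 3*(z + 2)/(3*z - 4)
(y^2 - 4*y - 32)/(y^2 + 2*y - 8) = (y - 8)/(y - 2)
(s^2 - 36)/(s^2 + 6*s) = (s - 6)/s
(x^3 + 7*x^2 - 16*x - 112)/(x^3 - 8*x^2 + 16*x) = (x^2 + 11*x + 28)/(x*(x - 4))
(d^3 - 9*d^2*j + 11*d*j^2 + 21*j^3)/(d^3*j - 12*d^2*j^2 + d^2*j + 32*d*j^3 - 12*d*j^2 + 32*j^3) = (d^3 - 9*d^2*j + 11*d*j^2 + 21*j^3)/(j*(d^3 - 12*d^2*j + d^2 + 32*d*j^2 - 12*d*j + 32*j^2))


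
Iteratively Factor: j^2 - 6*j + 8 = (j - 2)*(j - 4)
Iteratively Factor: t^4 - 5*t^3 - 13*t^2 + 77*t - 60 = (t - 5)*(t^3 - 13*t + 12) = (t - 5)*(t + 4)*(t^2 - 4*t + 3) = (t - 5)*(t - 3)*(t + 4)*(t - 1)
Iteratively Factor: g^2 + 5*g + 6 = (g + 2)*(g + 3)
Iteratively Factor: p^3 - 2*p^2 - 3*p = (p)*(p^2 - 2*p - 3) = p*(p - 3)*(p + 1)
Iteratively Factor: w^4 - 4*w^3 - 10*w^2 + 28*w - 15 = (w + 3)*(w^3 - 7*w^2 + 11*w - 5) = (w - 1)*(w + 3)*(w^2 - 6*w + 5) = (w - 1)^2*(w + 3)*(w - 5)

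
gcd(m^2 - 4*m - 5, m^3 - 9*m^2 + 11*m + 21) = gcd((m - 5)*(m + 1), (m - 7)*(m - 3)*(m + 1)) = m + 1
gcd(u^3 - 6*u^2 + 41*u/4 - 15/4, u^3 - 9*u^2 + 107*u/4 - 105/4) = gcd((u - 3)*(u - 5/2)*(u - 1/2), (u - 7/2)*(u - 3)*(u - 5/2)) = u^2 - 11*u/2 + 15/2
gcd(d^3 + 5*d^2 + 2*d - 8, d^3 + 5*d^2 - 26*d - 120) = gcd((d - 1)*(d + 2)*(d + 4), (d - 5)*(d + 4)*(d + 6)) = d + 4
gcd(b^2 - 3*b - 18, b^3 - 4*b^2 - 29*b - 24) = b + 3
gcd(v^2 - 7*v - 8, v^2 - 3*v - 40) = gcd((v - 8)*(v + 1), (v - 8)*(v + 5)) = v - 8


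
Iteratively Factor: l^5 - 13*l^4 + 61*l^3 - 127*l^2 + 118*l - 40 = (l - 5)*(l^4 - 8*l^3 + 21*l^2 - 22*l + 8) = (l - 5)*(l - 1)*(l^3 - 7*l^2 + 14*l - 8) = (l - 5)*(l - 4)*(l - 1)*(l^2 - 3*l + 2) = (l - 5)*(l - 4)*(l - 1)^2*(l - 2)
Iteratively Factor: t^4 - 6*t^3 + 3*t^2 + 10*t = (t - 5)*(t^3 - t^2 - 2*t) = (t - 5)*(t + 1)*(t^2 - 2*t) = t*(t - 5)*(t + 1)*(t - 2)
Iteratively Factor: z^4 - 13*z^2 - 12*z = (z + 3)*(z^3 - 3*z^2 - 4*z) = (z - 4)*(z + 3)*(z^2 + z) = z*(z - 4)*(z + 3)*(z + 1)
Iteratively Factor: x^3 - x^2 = (x)*(x^2 - x) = x*(x - 1)*(x)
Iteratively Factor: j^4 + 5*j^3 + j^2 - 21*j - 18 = (j + 3)*(j^3 + 2*j^2 - 5*j - 6) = (j + 3)^2*(j^2 - j - 2) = (j + 1)*(j + 3)^2*(j - 2)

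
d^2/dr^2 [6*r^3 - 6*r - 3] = 36*r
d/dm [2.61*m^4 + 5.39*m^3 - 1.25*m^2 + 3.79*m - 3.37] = 10.44*m^3 + 16.17*m^2 - 2.5*m + 3.79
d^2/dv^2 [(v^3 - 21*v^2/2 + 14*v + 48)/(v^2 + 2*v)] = 6*(13*v^3 + 48*v^2 + 96*v + 64)/(v^3*(v^3 + 6*v^2 + 12*v + 8))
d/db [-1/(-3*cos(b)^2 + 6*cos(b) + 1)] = 6*(cos(b) - 1)*sin(b)/(-3*cos(b)^2 + 6*cos(b) + 1)^2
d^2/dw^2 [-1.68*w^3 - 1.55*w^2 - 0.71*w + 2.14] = -10.08*w - 3.1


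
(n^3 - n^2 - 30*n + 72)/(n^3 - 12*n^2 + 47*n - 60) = (n + 6)/(n - 5)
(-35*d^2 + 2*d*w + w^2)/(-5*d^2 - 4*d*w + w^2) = (7*d + w)/(d + w)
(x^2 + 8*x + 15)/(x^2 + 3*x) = (x + 5)/x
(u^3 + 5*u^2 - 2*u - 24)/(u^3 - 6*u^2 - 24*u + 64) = (u + 3)/(u - 8)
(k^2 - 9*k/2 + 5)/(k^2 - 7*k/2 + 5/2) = (k - 2)/(k - 1)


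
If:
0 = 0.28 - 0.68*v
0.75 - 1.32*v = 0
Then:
No Solution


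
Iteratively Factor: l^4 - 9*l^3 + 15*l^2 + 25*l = (l + 1)*(l^3 - 10*l^2 + 25*l) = (l - 5)*(l + 1)*(l^2 - 5*l) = (l - 5)^2*(l + 1)*(l)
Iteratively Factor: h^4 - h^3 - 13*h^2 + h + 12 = (h - 4)*(h^3 + 3*h^2 - h - 3) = (h - 4)*(h - 1)*(h^2 + 4*h + 3) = (h - 4)*(h - 1)*(h + 3)*(h + 1)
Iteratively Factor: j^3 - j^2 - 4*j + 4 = (j - 1)*(j^2 - 4) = (j - 1)*(j + 2)*(j - 2)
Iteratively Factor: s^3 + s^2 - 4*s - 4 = (s + 1)*(s^2 - 4) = (s + 1)*(s + 2)*(s - 2)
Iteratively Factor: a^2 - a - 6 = (a - 3)*(a + 2)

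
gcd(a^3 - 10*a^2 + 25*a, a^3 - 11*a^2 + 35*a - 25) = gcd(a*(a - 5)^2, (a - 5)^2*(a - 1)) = a^2 - 10*a + 25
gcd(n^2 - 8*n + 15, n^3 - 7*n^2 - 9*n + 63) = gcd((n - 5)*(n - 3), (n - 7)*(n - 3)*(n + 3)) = n - 3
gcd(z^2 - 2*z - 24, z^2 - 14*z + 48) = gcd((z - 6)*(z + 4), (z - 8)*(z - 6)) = z - 6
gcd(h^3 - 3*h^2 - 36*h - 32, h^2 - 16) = h + 4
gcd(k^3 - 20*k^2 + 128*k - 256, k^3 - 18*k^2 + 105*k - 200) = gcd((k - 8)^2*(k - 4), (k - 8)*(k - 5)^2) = k - 8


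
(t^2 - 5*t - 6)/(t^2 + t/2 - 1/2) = 2*(t - 6)/(2*t - 1)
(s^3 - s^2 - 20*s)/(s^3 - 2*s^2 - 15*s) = (s + 4)/(s + 3)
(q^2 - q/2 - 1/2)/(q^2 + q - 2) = (q + 1/2)/(q + 2)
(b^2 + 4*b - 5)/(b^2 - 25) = (b - 1)/(b - 5)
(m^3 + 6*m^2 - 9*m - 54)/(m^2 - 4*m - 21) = (m^2 + 3*m - 18)/(m - 7)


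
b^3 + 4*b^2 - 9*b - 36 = (b - 3)*(b + 3)*(b + 4)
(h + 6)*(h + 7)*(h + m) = h^3 + h^2*m + 13*h^2 + 13*h*m + 42*h + 42*m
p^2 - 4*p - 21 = (p - 7)*(p + 3)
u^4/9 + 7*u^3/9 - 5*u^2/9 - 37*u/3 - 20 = (u/3 + 1)^2*(u - 4)*(u + 5)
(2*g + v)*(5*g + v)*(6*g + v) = 60*g^3 + 52*g^2*v + 13*g*v^2 + v^3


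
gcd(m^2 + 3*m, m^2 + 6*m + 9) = m + 3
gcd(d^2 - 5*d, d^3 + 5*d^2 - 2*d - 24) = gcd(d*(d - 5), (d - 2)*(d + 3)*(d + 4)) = 1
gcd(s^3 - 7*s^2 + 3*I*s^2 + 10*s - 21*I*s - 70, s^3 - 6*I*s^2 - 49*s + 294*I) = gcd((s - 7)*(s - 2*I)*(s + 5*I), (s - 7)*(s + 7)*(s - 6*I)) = s - 7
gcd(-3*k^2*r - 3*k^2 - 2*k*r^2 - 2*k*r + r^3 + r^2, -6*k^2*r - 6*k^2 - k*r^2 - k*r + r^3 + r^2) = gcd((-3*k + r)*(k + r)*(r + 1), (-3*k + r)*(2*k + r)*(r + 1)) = -3*k*r - 3*k + r^2 + r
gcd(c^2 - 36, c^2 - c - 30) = c - 6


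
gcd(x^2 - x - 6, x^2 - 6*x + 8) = 1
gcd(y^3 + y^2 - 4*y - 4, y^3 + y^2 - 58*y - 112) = y + 2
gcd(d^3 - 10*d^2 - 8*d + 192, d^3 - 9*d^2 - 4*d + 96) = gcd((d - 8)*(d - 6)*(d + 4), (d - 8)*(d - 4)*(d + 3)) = d - 8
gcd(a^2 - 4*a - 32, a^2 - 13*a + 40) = a - 8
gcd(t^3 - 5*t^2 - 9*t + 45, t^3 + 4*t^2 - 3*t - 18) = t + 3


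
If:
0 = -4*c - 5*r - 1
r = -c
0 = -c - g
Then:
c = 1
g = -1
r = -1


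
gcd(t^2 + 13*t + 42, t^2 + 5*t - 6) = t + 6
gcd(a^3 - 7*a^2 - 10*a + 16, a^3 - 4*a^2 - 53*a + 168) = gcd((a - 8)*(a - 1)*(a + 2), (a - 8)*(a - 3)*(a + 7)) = a - 8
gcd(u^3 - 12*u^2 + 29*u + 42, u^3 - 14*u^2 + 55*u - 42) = u^2 - 13*u + 42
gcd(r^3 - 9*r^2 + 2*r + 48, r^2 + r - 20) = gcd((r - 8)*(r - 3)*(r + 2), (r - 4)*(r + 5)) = 1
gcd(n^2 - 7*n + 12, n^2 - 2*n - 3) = n - 3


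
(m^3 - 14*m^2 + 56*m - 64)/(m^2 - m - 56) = (m^2 - 6*m + 8)/(m + 7)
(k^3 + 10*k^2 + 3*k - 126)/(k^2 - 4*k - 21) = (-k^3 - 10*k^2 - 3*k + 126)/(-k^2 + 4*k + 21)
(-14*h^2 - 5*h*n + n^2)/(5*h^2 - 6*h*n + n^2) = (-14*h^2 - 5*h*n + n^2)/(5*h^2 - 6*h*n + n^2)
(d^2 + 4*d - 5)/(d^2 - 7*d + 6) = (d + 5)/(d - 6)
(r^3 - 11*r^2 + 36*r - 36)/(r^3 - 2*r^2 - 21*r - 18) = (r^2 - 5*r + 6)/(r^2 + 4*r + 3)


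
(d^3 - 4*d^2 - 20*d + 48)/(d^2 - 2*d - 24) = d - 2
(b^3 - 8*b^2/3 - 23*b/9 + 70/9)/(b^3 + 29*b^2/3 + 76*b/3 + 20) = (3*b^2 - 13*b + 14)/(3*(b^2 + 8*b + 12))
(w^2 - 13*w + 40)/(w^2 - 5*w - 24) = (w - 5)/(w + 3)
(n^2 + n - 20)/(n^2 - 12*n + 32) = (n + 5)/(n - 8)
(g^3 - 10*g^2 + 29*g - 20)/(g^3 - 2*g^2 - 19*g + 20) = (g - 4)/(g + 4)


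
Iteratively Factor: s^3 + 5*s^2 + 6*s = (s + 2)*(s^2 + 3*s) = s*(s + 2)*(s + 3)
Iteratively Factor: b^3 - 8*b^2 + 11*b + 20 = (b - 4)*(b^2 - 4*b - 5) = (b - 4)*(b + 1)*(b - 5)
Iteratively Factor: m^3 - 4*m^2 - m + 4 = (m + 1)*(m^2 - 5*m + 4) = (m - 1)*(m + 1)*(m - 4)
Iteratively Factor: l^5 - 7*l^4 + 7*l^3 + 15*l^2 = (l)*(l^4 - 7*l^3 + 7*l^2 + 15*l) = l^2*(l^3 - 7*l^2 + 7*l + 15) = l^2*(l + 1)*(l^2 - 8*l + 15) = l^2*(l - 3)*(l + 1)*(l - 5)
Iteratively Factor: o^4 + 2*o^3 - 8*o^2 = (o)*(o^3 + 2*o^2 - 8*o) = o*(o - 2)*(o^2 + 4*o) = o^2*(o - 2)*(o + 4)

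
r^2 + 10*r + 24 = (r + 4)*(r + 6)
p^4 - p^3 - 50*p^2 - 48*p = p*(p - 8)*(p + 1)*(p + 6)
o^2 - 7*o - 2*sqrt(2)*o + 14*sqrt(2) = (o - 7)*(o - 2*sqrt(2))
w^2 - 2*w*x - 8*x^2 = (w - 4*x)*(w + 2*x)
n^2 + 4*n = n*(n + 4)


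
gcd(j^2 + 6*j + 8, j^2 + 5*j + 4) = j + 4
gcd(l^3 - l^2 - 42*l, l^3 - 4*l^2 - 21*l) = l^2 - 7*l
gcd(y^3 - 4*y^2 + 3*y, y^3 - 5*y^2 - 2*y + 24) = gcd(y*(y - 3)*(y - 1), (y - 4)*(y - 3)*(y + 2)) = y - 3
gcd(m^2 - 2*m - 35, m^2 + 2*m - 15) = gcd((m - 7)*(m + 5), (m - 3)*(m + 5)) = m + 5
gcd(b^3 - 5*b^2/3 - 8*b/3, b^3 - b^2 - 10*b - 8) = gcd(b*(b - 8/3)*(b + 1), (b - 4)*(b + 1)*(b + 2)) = b + 1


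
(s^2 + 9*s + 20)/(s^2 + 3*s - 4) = (s + 5)/(s - 1)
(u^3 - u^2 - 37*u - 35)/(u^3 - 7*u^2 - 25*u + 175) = (u + 1)/(u - 5)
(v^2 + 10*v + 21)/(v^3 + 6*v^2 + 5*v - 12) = (v + 7)/(v^2 + 3*v - 4)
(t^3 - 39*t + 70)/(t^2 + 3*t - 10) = (t^2 + 2*t - 35)/(t + 5)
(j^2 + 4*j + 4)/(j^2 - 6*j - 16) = (j + 2)/(j - 8)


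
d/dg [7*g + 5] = 7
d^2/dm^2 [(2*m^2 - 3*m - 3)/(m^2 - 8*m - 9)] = 2*(13*m^3 + 45*m^2 - 9*m + 159)/(m^6 - 24*m^5 + 165*m^4 - 80*m^3 - 1485*m^2 - 1944*m - 729)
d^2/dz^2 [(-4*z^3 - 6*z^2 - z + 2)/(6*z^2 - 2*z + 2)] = (-19*z^3 + 120*z^2 - 21*z - 11)/(27*z^6 - 27*z^5 + 36*z^4 - 19*z^3 + 12*z^2 - 3*z + 1)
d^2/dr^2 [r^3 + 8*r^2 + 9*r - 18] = 6*r + 16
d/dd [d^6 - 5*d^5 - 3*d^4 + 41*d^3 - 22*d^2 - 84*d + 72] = 6*d^5 - 25*d^4 - 12*d^3 + 123*d^2 - 44*d - 84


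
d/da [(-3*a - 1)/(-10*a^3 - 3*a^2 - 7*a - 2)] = (30*a^3 + 9*a^2 + 21*a - (3*a + 1)*(30*a^2 + 6*a + 7) + 6)/(10*a^3 + 3*a^2 + 7*a + 2)^2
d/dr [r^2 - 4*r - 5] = 2*r - 4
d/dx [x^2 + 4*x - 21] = 2*x + 4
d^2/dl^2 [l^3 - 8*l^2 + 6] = 6*l - 16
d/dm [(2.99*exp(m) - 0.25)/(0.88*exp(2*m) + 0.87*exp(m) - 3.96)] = (-2.6312*exp(2*m) + 0.44*exp(m) - 11.6229)*exp(m)/(0.7744*exp(4*m) + 1.5312*exp(3*m) - 6.2127*exp(2*m) - 6.8904*exp(m) + 15.6816)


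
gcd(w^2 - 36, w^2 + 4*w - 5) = 1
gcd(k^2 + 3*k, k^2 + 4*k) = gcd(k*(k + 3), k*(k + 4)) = k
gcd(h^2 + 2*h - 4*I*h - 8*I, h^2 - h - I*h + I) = 1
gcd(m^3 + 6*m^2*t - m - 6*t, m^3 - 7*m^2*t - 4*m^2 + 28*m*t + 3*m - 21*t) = m - 1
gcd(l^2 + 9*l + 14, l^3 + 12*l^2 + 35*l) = l + 7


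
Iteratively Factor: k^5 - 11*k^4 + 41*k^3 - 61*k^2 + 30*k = (k - 1)*(k^4 - 10*k^3 + 31*k^2 - 30*k) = (k - 5)*(k - 1)*(k^3 - 5*k^2 + 6*k) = k*(k - 5)*(k - 1)*(k^2 - 5*k + 6) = k*(k - 5)*(k - 3)*(k - 1)*(k - 2)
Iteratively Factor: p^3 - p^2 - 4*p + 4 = (p - 1)*(p^2 - 4) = (p - 1)*(p + 2)*(p - 2)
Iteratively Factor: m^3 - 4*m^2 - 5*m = (m)*(m^2 - 4*m - 5) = m*(m + 1)*(m - 5)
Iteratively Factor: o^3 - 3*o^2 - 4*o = (o)*(o^2 - 3*o - 4) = o*(o + 1)*(o - 4)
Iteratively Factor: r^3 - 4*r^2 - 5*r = (r - 5)*(r^2 + r) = r*(r - 5)*(r + 1)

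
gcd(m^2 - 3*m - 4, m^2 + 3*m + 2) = m + 1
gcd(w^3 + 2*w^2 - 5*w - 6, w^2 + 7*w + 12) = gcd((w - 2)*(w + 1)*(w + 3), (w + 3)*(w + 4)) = w + 3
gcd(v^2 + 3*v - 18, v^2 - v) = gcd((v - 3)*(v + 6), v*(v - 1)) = 1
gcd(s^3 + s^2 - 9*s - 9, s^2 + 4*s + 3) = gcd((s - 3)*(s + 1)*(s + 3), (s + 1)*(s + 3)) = s^2 + 4*s + 3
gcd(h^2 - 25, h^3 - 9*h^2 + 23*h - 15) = h - 5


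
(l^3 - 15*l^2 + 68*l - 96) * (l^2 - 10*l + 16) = l^5 - 25*l^4 + 234*l^3 - 1016*l^2 + 2048*l - 1536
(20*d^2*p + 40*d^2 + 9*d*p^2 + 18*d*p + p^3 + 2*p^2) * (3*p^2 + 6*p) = 60*d^2*p^3 + 240*d^2*p^2 + 240*d^2*p + 27*d*p^4 + 108*d*p^3 + 108*d*p^2 + 3*p^5 + 12*p^4 + 12*p^3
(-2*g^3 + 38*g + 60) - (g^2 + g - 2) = -2*g^3 - g^2 + 37*g + 62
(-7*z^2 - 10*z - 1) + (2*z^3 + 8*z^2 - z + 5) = 2*z^3 + z^2 - 11*z + 4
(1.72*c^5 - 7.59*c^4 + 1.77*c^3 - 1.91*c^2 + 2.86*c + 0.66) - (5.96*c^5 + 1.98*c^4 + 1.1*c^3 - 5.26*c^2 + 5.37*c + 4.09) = -4.24*c^5 - 9.57*c^4 + 0.67*c^3 + 3.35*c^2 - 2.51*c - 3.43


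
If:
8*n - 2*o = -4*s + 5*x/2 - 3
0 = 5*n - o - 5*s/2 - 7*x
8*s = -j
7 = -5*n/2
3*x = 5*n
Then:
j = -5408/135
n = -14/5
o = 166/27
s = 676/135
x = -14/3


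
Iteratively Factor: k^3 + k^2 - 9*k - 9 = (k + 1)*(k^2 - 9) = (k + 1)*(k + 3)*(k - 3)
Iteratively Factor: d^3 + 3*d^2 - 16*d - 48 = (d + 4)*(d^2 - d - 12) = (d + 3)*(d + 4)*(d - 4)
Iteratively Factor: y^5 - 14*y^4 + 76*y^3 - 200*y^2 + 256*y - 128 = (y - 2)*(y^4 - 12*y^3 + 52*y^2 - 96*y + 64) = (y - 2)^2*(y^3 - 10*y^2 + 32*y - 32) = (y - 4)*(y - 2)^2*(y^2 - 6*y + 8) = (y - 4)^2*(y - 2)^2*(y - 2)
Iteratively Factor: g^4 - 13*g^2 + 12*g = (g + 4)*(g^3 - 4*g^2 + 3*g) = (g - 3)*(g + 4)*(g^2 - g) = g*(g - 3)*(g + 4)*(g - 1)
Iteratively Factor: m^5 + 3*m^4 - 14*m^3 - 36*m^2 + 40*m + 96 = (m - 2)*(m^4 + 5*m^3 - 4*m^2 - 44*m - 48) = (m - 2)*(m + 2)*(m^3 + 3*m^2 - 10*m - 24) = (m - 3)*(m - 2)*(m + 2)*(m^2 + 6*m + 8) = (m - 3)*(m - 2)*(m + 2)*(m + 4)*(m + 2)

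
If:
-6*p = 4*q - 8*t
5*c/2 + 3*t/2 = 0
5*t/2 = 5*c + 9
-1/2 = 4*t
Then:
No Solution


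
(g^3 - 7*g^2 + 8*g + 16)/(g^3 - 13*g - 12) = (g - 4)/(g + 3)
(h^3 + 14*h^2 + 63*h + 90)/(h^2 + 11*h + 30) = h + 3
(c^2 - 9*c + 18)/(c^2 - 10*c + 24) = (c - 3)/(c - 4)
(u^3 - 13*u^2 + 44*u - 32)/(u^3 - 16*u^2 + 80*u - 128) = (u - 1)/(u - 4)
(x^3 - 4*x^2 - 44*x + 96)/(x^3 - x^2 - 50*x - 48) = (x - 2)/(x + 1)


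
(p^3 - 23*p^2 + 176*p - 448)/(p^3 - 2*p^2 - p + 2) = (p^3 - 23*p^2 + 176*p - 448)/(p^3 - 2*p^2 - p + 2)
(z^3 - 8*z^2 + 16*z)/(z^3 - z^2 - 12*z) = (z - 4)/(z + 3)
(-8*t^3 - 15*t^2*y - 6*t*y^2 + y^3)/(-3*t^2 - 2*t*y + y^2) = (-8*t^2 - 7*t*y + y^2)/(-3*t + y)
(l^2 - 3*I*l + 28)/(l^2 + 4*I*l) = (l - 7*I)/l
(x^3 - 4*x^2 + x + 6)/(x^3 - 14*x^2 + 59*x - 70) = (x^2 - 2*x - 3)/(x^2 - 12*x + 35)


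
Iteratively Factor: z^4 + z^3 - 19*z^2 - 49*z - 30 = (z + 3)*(z^3 - 2*z^2 - 13*z - 10) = (z - 5)*(z + 3)*(z^2 + 3*z + 2) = (z - 5)*(z + 2)*(z + 3)*(z + 1)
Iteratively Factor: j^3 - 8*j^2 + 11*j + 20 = (j - 5)*(j^2 - 3*j - 4) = (j - 5)*(j + 1)*(j - 4)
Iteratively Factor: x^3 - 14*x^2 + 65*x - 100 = (x - 5)*(x^2 - 9*x + 20) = (x - 5)^2*(x - 4)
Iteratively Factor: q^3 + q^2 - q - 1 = (q + 1)*(q^2 - 1) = (q - 1)*(q + 1)*(q + 1)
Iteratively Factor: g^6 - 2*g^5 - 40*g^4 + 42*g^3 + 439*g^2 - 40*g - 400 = (g + 4)*(g^5 - 6*g^4 - 16*g^3 + 106*g^2 + 15*g - 100) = (g + 4)^2*(g^4 - 10*g^3 + 24*g^2 + 10*g - 25) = (g - 1)*(g + 4)^2*(g^3 - 9*g^2 + 15*g + 25) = (g - 1)*(g + 1)*(g + 4)^2*(g^2 - 10*g + 25) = (g - 5)*(g - 1)*(g + 1)*(g + 4)^2*(g - 5)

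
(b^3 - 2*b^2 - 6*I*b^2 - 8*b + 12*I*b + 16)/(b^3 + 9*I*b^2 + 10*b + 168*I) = (b^2 - 2*b*(1 + I) + 4*I)/(b^2 + 13*I*b - 42)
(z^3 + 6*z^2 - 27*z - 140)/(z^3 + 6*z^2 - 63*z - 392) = (z^2 - z - 20)/(z^2 - z - 56)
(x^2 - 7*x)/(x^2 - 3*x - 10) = x*(7 - x)/(-x^2 + 3*x + 10)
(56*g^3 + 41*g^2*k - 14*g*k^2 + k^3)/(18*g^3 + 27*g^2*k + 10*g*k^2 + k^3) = (56*g^2 - 15*g*k + k^2)/(18*g^2 + 9*g*k + k^2)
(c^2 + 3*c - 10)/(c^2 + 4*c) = (c^2 + 3*c - 10)/(c*(c + 4))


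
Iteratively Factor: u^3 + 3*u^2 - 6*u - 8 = (u + 1)*(u^2 + 2*u - 8) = (u - 2)*(u + 1)*(u + 4)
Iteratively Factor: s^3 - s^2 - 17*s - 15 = (s + 1)*(s^2 - 2*s - 15) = (s + 1)*(s + 3)*(s - 5)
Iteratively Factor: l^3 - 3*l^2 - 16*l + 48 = (l + 4)*(l^2 - 7*l + 12) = (l - 4)*(l + 4)*(l - 3)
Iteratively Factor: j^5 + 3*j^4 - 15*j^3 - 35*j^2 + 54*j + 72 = (j + 1)*(j^4 + 2*j^3 - 17*j^2 - 18*j + 72) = (j - 3)*(j + 1)*(j^3 + 5*j^2 - 2*j - 24) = (j - 3)*(j + 1)*(j + 3)*(j^2 + 2*j - 8) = (j - 3)*(j - 2)*(j + 1)*(j + 3)*(j + 4)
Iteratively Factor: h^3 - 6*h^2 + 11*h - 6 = (h - 1)*(h^2 - 5*h + 6) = (h - 3)*(h - 1)*(h - 2)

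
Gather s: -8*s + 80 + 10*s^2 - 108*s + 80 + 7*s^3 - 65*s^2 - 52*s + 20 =7*s^3 - 55*s^2 - 168*s + 180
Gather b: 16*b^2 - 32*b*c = 16*b^2 - 32*b*c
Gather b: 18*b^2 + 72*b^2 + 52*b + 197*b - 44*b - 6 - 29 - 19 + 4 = 90*b^2 + 205*b - 50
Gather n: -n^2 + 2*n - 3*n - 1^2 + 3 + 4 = -n^2 - n + 6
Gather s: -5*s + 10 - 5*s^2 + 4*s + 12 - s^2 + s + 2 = 24 - 6*s^2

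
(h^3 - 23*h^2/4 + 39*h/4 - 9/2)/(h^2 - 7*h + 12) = (4*h^2 - 11*h + 6)/(4*(h - 4))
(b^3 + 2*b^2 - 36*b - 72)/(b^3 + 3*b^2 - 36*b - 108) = (b + 2)/(b + 3)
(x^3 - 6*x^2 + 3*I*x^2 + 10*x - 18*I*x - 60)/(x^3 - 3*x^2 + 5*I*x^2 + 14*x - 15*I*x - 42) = (x^2 + x*(-6 + 5*I) - 30*I)/(x^2 + x*(-3 + 7*I) - 21*I)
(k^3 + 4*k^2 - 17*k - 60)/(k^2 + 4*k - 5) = (k^2 - k - 12)/(k - 1)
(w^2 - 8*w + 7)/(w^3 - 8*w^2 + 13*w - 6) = (w - 7)/(w^2 - 7*w + 6)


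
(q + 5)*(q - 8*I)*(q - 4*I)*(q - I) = q^4 + 5*q^3 - 13*I*q^3 - 44*q^2 - 65*I*q^2 - 220*q + 32*I*q + 160*I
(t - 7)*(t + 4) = t^2 - 3*t - 28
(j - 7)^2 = j^2 - 14*j + 49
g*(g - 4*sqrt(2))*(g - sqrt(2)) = g^3 - 5*sqrt(2)*g^2 + 8*g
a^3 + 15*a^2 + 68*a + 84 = (a + 2)*(a + 6)*(a + 7)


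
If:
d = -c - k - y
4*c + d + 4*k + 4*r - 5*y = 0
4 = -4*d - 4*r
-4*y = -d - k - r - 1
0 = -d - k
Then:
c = -4/19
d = -16/19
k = 16/19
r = -3/19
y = 4/19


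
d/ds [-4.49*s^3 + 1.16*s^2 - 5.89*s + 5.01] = -13.47*s^2 + 2.32*s - 5.89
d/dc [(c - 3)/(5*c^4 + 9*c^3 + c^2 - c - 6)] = (5*c^4 + 9*c^3 + c^2 - c - (c - 3)*(20*c^3 + 27*c^2 + 2*c - 1) - 6)/(5*c^4 + 9*c^3 + c^2 - c - 6)^2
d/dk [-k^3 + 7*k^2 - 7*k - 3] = -3*k^2 + 14*k - 7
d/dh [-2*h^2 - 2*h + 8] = -4*h - 2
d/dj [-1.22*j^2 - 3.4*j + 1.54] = -2.44*j - 3.4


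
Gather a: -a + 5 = 5 - a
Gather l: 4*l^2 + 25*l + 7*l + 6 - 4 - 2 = 4*l^2 + 32*l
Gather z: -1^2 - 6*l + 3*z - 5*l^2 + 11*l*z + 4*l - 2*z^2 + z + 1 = -5*l^2 - 2*l - 2*z^2 + z*(11*l + 4)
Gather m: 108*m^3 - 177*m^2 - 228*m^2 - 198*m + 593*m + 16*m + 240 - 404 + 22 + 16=108*m^3 - 405*m^2 + 411*m - 126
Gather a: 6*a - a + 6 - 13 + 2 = 5*a - 5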